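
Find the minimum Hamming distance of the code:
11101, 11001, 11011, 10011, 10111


Comparing all pairs, minimum distance: 1
Can detect 0 errors, correct 0 errors

1


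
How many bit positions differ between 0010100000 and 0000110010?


XOR: 0010010010
Count of 1s: 3

3


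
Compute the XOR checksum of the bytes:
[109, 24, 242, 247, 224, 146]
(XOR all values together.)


XOR chain: 109 ^ 24 ^ 242 ^ 247 ^ 224 ^ 146 = 2

2


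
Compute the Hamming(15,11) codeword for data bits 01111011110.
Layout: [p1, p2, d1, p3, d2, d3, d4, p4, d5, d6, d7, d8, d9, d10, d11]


Parity bits: p1=1, p2=0, p3=0, p4=1

100011111011110


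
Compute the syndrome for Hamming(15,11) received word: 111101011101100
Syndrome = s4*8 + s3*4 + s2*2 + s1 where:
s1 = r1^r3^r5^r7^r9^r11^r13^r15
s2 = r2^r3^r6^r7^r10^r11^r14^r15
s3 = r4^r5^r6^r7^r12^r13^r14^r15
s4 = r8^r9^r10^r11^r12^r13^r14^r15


s1=0, s2=0, s3=0, s4=1

Syndrome = 8 (error at position 8)


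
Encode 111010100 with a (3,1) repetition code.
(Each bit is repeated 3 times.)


Each bit -> 3 copies

111111111000111000111000000


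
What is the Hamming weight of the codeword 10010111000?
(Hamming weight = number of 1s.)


Counting 1s in 10010111000

5


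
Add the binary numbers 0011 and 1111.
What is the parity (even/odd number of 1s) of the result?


0011 = 3
1111 = 15
Sum = 18 = 10010
1s count = 2

even parity (2 ones in 10010)


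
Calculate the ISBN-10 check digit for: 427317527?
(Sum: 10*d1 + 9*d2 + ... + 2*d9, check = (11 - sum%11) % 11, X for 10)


Weighted sum: 216
216 mod 11 = 7

Check digit: 4


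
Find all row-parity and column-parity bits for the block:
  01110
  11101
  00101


Row parities: 100
Column parities: 10110

Row P: 100, Col P: 10110, Corner: 1


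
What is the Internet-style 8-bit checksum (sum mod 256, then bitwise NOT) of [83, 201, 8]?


Sum = 292 mod 256 = 36
Complement = 219

219


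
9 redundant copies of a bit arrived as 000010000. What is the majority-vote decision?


Ones: 1 out of 9
Threshold: 5

0 (1/9 voted 1)


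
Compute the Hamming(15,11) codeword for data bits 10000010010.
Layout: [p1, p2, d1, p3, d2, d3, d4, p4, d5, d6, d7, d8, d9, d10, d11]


Parity bits: p1=0, p2=1, p3=1, p4=0

011100000010010


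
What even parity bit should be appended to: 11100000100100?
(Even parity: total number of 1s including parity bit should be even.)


Number of 1s in data: 5
Parity bit: 1

1


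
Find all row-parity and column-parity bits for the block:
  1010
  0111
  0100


Row parities: 011
Column parities: 1001

Row P: 011, Col P: 1001, Corner: 0


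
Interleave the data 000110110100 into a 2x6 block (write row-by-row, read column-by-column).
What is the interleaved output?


Matrix:
  000110
  110100
Read columns: 010100111000

010100111000


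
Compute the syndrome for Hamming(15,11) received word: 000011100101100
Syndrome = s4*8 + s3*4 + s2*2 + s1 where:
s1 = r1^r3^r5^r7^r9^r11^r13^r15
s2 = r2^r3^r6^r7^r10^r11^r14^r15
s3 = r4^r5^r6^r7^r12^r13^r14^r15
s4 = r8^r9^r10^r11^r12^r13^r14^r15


s1=1, s2=1, s3=1, s4=1

Syndrome = 15 (error at position 15)


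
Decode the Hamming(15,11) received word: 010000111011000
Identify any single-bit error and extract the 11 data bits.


Syndrome = 3: error at position 3

Data: 10011011000 (corrected bit 3)


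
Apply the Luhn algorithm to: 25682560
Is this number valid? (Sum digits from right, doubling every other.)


Luhn sum = 32
32 mod 10 = 2

Invalid (Luhn sum mod 10 = 2)


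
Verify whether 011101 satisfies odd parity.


Number of 1s: 4

No, parity error (4 ones)


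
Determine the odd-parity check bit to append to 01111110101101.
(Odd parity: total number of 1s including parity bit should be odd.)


Number of 1s in data: 10
Parity bit: 1

1


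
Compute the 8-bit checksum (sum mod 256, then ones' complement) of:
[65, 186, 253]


Sum = 504 mod 256 = 248
Complement = 7

7


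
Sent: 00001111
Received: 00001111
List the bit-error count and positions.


XOR: 00000000

0 errors (received matches sent)


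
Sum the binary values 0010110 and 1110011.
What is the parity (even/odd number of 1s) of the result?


0010110 = 22
1110011 = 115
Sum = 137 = 10001001
1s count = 3

odd parity (3 ones in 10001001)


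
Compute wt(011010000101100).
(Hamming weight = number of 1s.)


Counting 1s in 011010000101100

6


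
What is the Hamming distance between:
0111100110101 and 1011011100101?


XOR: 1100111010000
Count of 1s: 6

6


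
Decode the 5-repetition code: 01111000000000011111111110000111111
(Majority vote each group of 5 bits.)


Groups: 01111, 00000, 00000, 11111, 11111, 00001, 11111
Majority votes: 1001101

1001101


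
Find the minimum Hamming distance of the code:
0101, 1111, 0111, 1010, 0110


Comparing all pairs, minimum distance: 1
Can detect 0 errors, correct 0 errors

1


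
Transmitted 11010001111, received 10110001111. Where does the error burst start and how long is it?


XOR: 01100000000

Burst at position 1, length 2


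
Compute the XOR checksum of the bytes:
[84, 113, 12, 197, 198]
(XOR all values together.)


XOR chain: 84 ^ 113 ^ 12 ^ 197 ^ 198 = 42

42


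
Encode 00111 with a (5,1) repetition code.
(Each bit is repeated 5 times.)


Each bit -> 5 copies

0000000000111111111111111


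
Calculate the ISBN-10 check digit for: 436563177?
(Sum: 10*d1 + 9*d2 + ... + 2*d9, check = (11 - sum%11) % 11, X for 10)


Weighted sum: 240
240 mod 11 = 9

Check digit: 2


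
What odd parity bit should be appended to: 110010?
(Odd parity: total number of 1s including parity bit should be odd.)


Number of 1s in data: 3
Parity bit: 0

0


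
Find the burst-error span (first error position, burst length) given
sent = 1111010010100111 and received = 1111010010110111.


XOR: 0000000000010000

Burst at position 11, length 1


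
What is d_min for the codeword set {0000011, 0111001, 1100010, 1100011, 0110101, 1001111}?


Comparing all pairs, minimum distance: 1
Can detect 0 errors, correct 0 errors

1


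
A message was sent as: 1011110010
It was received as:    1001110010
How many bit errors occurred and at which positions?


XOR: 0010000000

1 error(s) at position(s): 2


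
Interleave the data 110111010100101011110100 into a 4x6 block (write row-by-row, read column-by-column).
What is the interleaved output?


Matrix:
  110111
  010100
  101011
  110100
Read columns: 101111010010110110101010

101111010010110110101010


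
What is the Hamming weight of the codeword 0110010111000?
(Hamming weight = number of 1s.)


Counting 1s in 0110010111000

6


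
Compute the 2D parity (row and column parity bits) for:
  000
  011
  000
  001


Row parities: 0001
Column parities: 010

Row P: 0001, Col P: 010, Corner: 1


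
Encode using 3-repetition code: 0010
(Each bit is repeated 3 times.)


Each bit -> 3 copies

000000111000


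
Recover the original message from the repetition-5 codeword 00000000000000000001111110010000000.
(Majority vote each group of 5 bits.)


Groups: 00000, 00000, 00000, 00001, 11111, 00100, 00000
Majority votes: 0000100

0000100


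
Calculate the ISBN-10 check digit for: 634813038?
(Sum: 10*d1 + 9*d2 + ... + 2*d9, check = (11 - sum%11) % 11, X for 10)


Weighted sum: 221
221 mod 11 = 1

Check digit: X


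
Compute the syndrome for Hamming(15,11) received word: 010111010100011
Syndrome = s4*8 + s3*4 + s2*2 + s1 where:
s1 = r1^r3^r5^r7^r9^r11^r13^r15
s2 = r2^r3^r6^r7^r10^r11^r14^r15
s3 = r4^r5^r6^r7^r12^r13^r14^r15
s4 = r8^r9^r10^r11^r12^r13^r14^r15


s1=0, s2=1, s3=1, s4=0

Syndrome = 6 (error at position 6)


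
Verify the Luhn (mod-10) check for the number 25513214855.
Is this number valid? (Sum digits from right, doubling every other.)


Luhn sum = 40
40 mod 10 = 0

Valid (Luhn sum mod 10 = 0)


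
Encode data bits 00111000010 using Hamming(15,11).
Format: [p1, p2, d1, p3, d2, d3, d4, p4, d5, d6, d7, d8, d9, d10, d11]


Parity bits: p1=0, p2=1, p3=1, p4=0

010101101000010


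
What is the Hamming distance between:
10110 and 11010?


XOR: 01100
Count of 1s: 2

2


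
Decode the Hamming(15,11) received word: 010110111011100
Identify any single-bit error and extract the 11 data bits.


Syndrome = 15: error at position 15

Data: 01011011101 (corrected bit 15)


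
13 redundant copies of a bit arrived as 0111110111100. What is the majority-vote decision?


Ones: 9 out of 13
Threshold: 7

1 (9/13 voted 1)


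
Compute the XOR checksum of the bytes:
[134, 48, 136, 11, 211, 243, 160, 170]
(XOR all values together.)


XOR chain: 134 ^ 48 ^ 136 ^ 11 ^ 211 ^ 243 ^ 160 ^ 170 = 31

31


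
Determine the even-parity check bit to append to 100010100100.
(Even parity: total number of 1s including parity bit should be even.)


Number of 1s in data: 4
Parity bit: 0

0


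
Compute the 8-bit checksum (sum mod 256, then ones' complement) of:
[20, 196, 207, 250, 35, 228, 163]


Sum = 1099 mod 256 = 75
Complement = 180

180


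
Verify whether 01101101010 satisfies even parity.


Number of 1s: 6

Yes, parity is correct (6 ones)


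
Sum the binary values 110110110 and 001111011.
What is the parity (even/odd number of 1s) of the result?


110110110 = 438
001111011 = 123
Sum = 561 = 1000110001
1s count = 4

even parity (4 ones in 1000110001)


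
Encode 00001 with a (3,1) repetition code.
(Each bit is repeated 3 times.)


Each bit -> 3 copies

000000000000111


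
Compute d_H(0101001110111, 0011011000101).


XOR: 0110010110010
Count of 1s: 6

6


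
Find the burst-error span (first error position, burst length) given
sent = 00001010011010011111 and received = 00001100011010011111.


XOR: 00000110000000000000

Burst at position 5, length 2


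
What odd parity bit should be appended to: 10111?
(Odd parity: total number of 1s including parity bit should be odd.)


Number of 1s in data: 4
Parity bit: 1

1


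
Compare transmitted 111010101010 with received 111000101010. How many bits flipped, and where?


XOR: 000010000000

1 error(s) at position(s): 4


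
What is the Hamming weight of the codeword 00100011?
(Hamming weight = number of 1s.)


Counting 1s in 00100011

3


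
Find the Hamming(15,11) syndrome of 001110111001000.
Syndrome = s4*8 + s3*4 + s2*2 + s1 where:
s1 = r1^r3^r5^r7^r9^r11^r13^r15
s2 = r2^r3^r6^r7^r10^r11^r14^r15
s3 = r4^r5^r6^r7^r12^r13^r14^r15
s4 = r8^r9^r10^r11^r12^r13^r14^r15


s1=0, s2=0, s3=0, s4=1

Syndrome = 8 (error at position 8)


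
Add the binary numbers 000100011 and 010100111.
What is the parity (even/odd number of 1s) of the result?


000100011 = 35
010100111 = 167
Sum = 202 = 11001010
1s count = 4

even parity (4 ones in 11001010)


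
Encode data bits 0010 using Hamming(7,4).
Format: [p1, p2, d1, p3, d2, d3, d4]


Parity bits: p1=0, p2=1, p3=1

0101010


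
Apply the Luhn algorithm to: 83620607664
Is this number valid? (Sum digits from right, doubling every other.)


Luhn sum = 45
45 mod 10 = 5

Invalid (Luhn sum mod 10 = 5)


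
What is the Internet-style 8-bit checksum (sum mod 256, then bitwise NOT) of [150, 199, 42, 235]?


Sum = 626 mod 256 = 114
Complement = 141

141


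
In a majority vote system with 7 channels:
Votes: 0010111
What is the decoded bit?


Ones: 4 out of 7
Threshold: 4

1 (4/7 voted 1)


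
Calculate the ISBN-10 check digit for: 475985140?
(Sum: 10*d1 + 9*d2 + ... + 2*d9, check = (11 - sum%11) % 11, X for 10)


Weighted sum: 295
295 mod 11 = 9

Check digit: 2


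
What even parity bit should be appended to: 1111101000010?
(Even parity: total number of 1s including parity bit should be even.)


Number of 1s in data: 7
Parity bit: 1

1


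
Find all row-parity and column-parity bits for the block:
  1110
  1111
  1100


Row parities: 100
Column parities: 1101

Row P: 100, Col P: 1101, Corner: 1


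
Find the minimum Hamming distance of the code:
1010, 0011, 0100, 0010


Comparing all pairs, minimum distance: 1
Can detect 0 errors, correct 0 errors

1


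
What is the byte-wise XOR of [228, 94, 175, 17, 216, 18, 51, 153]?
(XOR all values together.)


XOR chain: 228 ^ 94 ^ 175 ^ 17 ^ 216 ^ 18 ^ 51 ^ 153 = 100

100


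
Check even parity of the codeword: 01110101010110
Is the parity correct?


Number of 1s: 8

Yes, parity is correct (8 ones)


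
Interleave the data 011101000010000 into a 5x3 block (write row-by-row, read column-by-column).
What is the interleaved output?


Matrix:
  011
  101
  000
  010
  000
Read columns: 010001001011000

010001001011000


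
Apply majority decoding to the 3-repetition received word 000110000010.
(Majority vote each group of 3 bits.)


Groups: 000, 110, 000, 010
Majority votes: 0100

0100


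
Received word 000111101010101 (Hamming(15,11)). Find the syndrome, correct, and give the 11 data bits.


Syndrome = 0: no error detected

Data: 01111010101 (no errors)


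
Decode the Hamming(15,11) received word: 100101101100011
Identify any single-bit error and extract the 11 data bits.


Syndrome = 6: error at position 6

Data: 00011100011 (corrected bit 6)


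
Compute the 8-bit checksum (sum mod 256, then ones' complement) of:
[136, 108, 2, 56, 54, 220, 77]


Sum = 653 mod 256 = 141
Complement = 114

114


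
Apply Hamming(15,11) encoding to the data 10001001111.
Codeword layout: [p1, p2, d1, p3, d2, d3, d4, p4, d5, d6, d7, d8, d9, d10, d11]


Parity bits: p1=0, p2=1, p3=0, p4=1

011000011001111


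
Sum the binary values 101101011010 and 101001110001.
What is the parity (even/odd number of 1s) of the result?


101101011010 = 2906
101001110001 = 2673
Sum = 5579 = 1010111001011
1s count = 8

even parity (8 ones in 1010111001011)


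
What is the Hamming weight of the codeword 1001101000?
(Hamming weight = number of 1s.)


Counting 1s in 1001101000

4


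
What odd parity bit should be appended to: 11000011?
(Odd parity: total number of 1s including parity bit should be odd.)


Number of 1s in data: 4
Parity bit: 1

1


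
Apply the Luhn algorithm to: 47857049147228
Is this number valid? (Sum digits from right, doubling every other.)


Luhn sum = 74
74 mod 10 = 4

Invalid (Luhn sum mod 10 = 4)


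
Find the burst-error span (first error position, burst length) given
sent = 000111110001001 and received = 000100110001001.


XOR: 000011000000000

Burst at position 4, length 2


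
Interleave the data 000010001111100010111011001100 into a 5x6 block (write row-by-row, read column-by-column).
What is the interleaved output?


Matrix:
  000010
  001111
  100010
  111011
  001100
Read columns: 001100001001011010011111001010

001100001001011010011111001010


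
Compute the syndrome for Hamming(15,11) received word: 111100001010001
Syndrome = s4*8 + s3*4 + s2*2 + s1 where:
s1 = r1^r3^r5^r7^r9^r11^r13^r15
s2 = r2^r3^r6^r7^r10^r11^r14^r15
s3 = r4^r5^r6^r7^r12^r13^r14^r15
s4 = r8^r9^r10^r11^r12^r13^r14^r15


s1=1, s2=0, s3=0, s4=1

Syndrome = 9 (error at position 9)


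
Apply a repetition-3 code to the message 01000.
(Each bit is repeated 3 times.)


Each bit -> 3 copies

000111000000000


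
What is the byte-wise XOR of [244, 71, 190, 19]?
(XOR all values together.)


XOR chain: 244 ^ 71 ^ 190 ^ 19 = 30

30


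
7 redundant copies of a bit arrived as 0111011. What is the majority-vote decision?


Ones: 5 out of 7
Threshold: 4

1 (5/7 voted 1)


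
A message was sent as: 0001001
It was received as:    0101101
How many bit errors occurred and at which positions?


XOR: 0100100

2 error(s) at position(s): 1, 4


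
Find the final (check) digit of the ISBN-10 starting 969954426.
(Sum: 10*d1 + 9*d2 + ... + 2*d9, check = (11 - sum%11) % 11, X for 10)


Weighted sum: 363
363 mod 11 = 0

Check digit: 0


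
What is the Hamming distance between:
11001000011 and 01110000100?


XOR: 10111000111
Count of 1s: 7

7


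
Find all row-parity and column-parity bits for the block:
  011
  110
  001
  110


Row parities: 0010
Column parities: 010

Row P: 0010, Col P: 010, Corner: 1


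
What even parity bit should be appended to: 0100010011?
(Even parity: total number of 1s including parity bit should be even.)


Number of 1s in data: 4
Parity bit: 0

0


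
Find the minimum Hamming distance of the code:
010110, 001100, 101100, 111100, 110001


Comparing all pairs, minimum distance: 1
Can detect 0 errors, correct 0 errors

1


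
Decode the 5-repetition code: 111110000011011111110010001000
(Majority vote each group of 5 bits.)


Groups: 11111, 00000, 11011, 11111, 00100, 01000
Majority votes: 101100

101100


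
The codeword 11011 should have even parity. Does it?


Number of 1s: 4

Yes, parity is correct (4 ones)


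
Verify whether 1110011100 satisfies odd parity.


Number of 1s: 6

No, parity error (6 ones)


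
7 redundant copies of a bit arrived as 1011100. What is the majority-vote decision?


Ones: 4 out of 7
Threshold: 4

1 (4/7 voted 1)


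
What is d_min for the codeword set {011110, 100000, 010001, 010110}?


Comparing all pairs, minimum distance: 1
Can detect 0 errors, correct 0 errors

1


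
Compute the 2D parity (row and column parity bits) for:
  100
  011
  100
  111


Row parities: 1011
Column parities: 100

Row P: 1011, Col P: 100, Corner: 1


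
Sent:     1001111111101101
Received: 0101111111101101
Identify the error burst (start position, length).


XOR: 1100000000000000

Burst at position 0, length 2


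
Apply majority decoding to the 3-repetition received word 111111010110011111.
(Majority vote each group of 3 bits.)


Groups: 111, 111, 010, 110, 011, 111
Majority votes: 110111

110111


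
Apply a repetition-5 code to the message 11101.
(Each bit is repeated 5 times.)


Each bit -> 5 copies

1111111111111110000011111


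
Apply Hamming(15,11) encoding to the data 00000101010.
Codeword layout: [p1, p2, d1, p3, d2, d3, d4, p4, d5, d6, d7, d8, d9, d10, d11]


Parity bits: p1=0, p2=0, p3=0, p4=1

000000010101010


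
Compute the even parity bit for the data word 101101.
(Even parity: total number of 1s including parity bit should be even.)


Number of 1s in data: 4
Parity bit: 0

0


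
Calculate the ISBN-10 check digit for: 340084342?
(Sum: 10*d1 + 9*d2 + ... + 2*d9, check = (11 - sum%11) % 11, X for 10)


Weighted sum: 162
162 mod 11 = 8

Check digit: 3


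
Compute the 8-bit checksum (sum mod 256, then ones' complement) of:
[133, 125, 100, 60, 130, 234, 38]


Sum = 820 mod 256 = 52
Complement = 203

203


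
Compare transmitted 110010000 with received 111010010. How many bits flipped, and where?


XOR: 001000010

2 error(s) at position(s): 2, 7


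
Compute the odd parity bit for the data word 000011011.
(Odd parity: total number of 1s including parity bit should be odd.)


Number of 1s in data: 4
Parity bit: 1

1


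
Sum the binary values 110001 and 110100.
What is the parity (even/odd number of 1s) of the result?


110001 = 49
110100 = 52
Sum = 101 = 1100101
1s count = 4

even parity (4 ones in 1100101)


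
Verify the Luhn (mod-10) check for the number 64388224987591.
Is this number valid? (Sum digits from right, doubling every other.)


Luhn sum = 75
75 mod 10 = 5

Invalid (Luhn sum mod 10 = 5)


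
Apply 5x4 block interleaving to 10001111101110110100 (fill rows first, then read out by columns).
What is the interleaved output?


Matrix:
  1000
  1111
  1011
  1011
  0100
Read columns: 11110010010111001110

11110010010111001110


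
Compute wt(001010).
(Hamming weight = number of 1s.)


Counting 1s in 001010

2


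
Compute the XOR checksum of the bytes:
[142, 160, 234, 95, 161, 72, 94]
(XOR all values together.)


XOR chain: 142 ^ 160 ^ 234 ^ 95 ^ 161 ^ 72 ^ 94 = 44

44


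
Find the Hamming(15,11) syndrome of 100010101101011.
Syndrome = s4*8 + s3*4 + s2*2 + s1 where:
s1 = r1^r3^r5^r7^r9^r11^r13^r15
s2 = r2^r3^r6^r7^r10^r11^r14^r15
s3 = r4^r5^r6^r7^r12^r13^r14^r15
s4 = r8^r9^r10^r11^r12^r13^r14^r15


s1=1, s2=0, s3=1, s4=1

Syndrome = 13 (error at position 13)


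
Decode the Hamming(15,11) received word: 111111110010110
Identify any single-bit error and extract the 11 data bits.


Syndrome = 0: no error detected

Data: 11110010110 (no errors)


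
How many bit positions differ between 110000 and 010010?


XOR: 100010
Count of 1s: 2

2


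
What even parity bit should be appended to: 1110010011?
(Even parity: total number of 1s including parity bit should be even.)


Number of 1s in data: 6
Parity bit: 0

0


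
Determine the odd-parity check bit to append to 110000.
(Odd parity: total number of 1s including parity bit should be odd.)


Number of 1s in data: 2
Parity bit: 1

1


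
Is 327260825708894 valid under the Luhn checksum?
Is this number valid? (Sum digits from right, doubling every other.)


Luhn sum = 74
74 mod 10 = 4

Invalid (Luhn sum mod 10 = 4)


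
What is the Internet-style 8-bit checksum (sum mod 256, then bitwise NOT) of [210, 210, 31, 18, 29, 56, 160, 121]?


Sum = 835 mod 256 = 67
Complement = 188

188


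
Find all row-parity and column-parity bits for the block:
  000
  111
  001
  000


Row parities: 0110
Column parities: 110

Row P: 0110, Col P: 110, Corner: 0


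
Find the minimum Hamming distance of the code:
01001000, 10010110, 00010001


Comparing all pairs, minimum distance: 4
Can detect 3 errors, correct 1 errors

4


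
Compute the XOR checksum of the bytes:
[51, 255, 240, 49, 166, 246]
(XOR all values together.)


XOR chain: 51 ^ 255 ^ 240 ^ 49 ^ 166 ^ 246 = 93

93


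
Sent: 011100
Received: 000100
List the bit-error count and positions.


XOR: 011000

2 error(s) at position(s): 1, 2


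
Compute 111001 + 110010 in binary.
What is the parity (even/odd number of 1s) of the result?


111001 = 57
110010 = 50
Sum = 107 = 1101011
1s count = 5

odd parity (5 ones in 1101011)


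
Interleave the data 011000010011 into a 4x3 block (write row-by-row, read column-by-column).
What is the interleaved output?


Matrix:
  011
  000
  010
  011
Read columns: 000010111001

000010111001


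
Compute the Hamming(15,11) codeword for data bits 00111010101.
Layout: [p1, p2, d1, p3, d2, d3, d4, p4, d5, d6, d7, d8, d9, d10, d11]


Parity bits: p1=1, p2=0, p3=0, p4=0

100001101010101


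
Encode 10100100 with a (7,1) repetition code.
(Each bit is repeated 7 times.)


Each bit -> 7 copies

11111110000000111111100000000000000111111100000000000000


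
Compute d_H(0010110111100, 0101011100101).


XOR: 0111101011001
Count of 1s: 8

8


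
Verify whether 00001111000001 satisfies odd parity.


Number of 1s: 5

Yes, parity is correct (5 ones)


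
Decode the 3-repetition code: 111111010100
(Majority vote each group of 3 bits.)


Groups: 111, 111, 010, 100
Majority votes: 1100

1100


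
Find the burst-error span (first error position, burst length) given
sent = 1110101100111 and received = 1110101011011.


XOR: 0000000111100

Burst at position 7, length 4


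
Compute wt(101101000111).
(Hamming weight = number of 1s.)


Counting 1s in 101101000111

7


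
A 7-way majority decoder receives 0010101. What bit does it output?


Ones: 3 out of 7
Threshold: 4

0 (3/7 voted 1)


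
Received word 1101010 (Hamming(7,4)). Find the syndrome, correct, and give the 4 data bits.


Syndrome = 1: error at position 1

Data: 0010 (corrected bit 1)


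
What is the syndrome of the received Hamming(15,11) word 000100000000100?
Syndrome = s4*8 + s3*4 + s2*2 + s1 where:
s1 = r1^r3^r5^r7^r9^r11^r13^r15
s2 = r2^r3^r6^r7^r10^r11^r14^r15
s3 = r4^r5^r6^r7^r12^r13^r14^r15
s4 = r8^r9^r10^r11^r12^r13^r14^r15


s1=1, s2=0, s3=0, s4=1

Syndrome = 9 (error at position 9)


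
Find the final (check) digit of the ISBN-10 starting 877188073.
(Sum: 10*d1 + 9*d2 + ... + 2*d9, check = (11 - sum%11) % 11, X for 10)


Weighted sum: 321
321 mod 11 = 2

Check digit: 9


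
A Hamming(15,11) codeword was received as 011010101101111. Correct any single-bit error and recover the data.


Syndrome = 0: no error detected

Data: 11011101111 (no errors)


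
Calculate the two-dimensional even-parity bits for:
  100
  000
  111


Row parities: 101
Column parities: 011

Row P: 101, Col P: 011, Corner: 0


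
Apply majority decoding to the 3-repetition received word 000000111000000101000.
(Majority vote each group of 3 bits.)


Groups: 000, 000, 111, 000, 000, 101, 000
Majority votes: 0010010

0010010


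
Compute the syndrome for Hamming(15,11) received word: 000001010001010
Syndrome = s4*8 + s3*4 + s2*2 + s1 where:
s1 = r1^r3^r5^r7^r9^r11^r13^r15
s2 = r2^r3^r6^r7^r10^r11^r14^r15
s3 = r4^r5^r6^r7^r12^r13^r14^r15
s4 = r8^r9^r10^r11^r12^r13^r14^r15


s1=0, s2=0, s3=1, s4=1

Syndrome = 12 (error at position 12)


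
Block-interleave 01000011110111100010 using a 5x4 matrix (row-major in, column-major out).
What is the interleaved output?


Matrix:
  0100
  0011
  1101
  1110
  0010
Read columns: 00110101100101101100

00110101100101101100


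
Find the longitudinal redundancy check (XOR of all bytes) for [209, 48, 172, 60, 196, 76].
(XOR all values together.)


XOR chain: 209 ^ 48 ^ 172 ^ 60 ^ 196 ^ 76 = 249

249


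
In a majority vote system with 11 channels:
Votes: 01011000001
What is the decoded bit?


Ones: 4 out of 11
Threshold: 6

0 (4/11 voted 1)


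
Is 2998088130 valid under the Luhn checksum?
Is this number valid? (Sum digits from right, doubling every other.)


Luhn sum = 52
52 mod 10 = 2

Invalid (Luhn sum mod 10 = 2)


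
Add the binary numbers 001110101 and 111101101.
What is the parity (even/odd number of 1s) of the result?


001110101 = 117
111101101 = 493
Sum = 610 = 1001100010
1s count = 4

even parity (4 ones in 1001100010)


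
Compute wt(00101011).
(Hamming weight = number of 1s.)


Counting 1s in 00101011

4


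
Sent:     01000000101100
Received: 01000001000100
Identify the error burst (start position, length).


XOR: 00000001101000

Burst at position 7, length 4


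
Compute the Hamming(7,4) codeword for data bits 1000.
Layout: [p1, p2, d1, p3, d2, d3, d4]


Parity bits: p1=1, p2=1, p3=0

1110000


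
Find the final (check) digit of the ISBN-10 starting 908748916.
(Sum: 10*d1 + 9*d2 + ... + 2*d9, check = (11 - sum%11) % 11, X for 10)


Weighted sum: 318
318 mod 11 = 10

Check digit: 1


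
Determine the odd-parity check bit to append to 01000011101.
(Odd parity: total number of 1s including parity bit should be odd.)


Number of 1s in data: 5
Parity bit: 0

0


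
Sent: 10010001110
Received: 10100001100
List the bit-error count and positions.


XOR: 00110000010

3 error(s) at position(s): 2, 3, 9


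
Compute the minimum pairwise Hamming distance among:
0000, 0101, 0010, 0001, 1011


Comparing all pairs, minimum distance: 1
Can detect 0 errors, correct 0 errors

1


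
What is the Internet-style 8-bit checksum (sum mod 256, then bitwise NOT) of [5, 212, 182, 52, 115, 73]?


Sum = 639 mod 256 = 127
Complement = 128

128


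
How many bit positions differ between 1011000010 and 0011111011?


XOR: 1000111001
Count of 1s: 5

5


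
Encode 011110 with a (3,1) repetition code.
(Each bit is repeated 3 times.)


Each bit -> 3 copies

000111111111111000


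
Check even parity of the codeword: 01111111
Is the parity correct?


Number of 1s: 7

No, parity error (7 ones)


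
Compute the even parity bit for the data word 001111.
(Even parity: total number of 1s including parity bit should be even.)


Number of 1s in data: 4
Parity bit: 0

0


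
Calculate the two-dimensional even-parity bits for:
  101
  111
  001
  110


Row parities: 0110
Column parities: 101

Row P: 0110, Col P: 101, Corner: 0


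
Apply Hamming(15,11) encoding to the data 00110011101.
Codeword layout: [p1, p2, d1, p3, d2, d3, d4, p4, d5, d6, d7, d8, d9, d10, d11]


Parity bits: p1=0, p2=0, p3=1, p4=0

000101100011101


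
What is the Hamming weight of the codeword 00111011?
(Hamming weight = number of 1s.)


Counting 1s in 00111011

5


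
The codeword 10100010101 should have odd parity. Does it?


Number of 1s: 5

Yes, parity is correct (5 ones)


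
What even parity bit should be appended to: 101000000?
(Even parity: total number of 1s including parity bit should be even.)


Number of 1s in data: 2
Parity bit: 0

0


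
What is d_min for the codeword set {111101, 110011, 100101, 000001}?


Comparing all pairs, minimum distance: 2
Can detect 1 errors, correct 0 errors

2


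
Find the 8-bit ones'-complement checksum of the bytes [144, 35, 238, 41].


Sum = 458 mod 256 = 202
Complement = 53

53


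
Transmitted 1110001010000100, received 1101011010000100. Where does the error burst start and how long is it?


XOR: 0011010000000000

Burst at position 2, length 4


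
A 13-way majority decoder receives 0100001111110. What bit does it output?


Ones: 7 out of 13
Threshold: 7

1 (7/13 voted 1)


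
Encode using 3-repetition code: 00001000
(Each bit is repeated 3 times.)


Each bit -> 3 copies

000000000000111000000000


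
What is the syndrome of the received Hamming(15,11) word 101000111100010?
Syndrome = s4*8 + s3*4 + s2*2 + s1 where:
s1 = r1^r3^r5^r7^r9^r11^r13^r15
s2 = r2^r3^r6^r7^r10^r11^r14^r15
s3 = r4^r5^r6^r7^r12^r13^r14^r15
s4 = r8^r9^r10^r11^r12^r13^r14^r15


s1=0, s2=0, s3=0, s4=0

Syndrome = 0 (no error)


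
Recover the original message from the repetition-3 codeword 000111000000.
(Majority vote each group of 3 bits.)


Groups: 000, 111, 000, 000
Majority votes: 0100

0100


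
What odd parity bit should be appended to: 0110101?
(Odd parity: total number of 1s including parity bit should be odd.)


Number of 1s in data: 4
Parity bit: 1

1


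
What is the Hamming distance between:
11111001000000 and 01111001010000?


XOR: 10000000010000
Count of 1s: 2

2


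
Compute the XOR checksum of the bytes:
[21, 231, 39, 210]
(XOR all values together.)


XOR chain: 21 ^ 231 ^ 39 ^ 210 = 7

7


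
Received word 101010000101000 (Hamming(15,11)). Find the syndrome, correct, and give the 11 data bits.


Syndrome = 1: error at position 1

Data: 11000101000 (corrected bit 1)


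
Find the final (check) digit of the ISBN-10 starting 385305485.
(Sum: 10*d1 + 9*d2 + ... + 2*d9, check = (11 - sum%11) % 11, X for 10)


Weighted sum: 238
238 mod 11 = 7

Check digit: 4


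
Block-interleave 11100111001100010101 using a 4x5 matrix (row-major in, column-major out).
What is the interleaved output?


Matrix:
  11100
  11100
  11000
  10101
Read columns: 11111110110100000001

11111110110100000001


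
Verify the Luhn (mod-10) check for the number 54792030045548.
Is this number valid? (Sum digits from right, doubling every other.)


Luhn sum = 55
55 mod 10 = 5

Invalid (Luhn sum mod 10 = 5)


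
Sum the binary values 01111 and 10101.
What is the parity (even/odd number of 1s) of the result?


01111 = 15
10101 = 21
Sum = 36 = 100100
1s count = 2

even parity (2 ones in 100100)


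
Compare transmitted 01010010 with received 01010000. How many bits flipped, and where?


XOR: 00000010

1 error(s) at position(s): 6


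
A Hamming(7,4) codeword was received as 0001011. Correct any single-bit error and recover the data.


Syndrome = 5: error at position 5

Data: 0111 (corrected bit 5)


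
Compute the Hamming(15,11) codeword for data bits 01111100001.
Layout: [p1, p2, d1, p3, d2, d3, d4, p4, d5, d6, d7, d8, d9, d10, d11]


Parity bits: p1=0, p2=0, p3=0, p4=1

000011111100001


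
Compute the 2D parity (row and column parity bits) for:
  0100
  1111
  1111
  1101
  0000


Row parities: 10010
Column parities: 1001

Row P: 10010, Col P: 1001, Corner: 0


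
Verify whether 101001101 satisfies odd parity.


Number of 1s: 5

Yes, parity is correct (5 ones)


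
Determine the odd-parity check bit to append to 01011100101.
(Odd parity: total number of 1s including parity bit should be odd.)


Number of 1s in data: 6
Parity bit: 1

1


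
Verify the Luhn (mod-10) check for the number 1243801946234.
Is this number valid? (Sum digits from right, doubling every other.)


Luhn sum = 52
52 mod 10 = 2

Invalid (Luhn sum mod 10 = 2)


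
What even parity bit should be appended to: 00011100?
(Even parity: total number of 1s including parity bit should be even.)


Number of 1s in data: 3
Parity bit: 1

1


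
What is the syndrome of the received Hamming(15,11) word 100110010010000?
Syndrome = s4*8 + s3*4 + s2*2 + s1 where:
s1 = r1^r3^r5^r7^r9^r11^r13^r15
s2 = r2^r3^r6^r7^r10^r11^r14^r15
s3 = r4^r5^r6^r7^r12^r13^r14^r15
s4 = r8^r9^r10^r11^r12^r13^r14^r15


s1=1, s2=1, s3=0, s4=0

Syndrome = 3 (error at position 3)


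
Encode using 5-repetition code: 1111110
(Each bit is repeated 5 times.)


Each bit -> 5 copies

11111111111111111111111111111100000


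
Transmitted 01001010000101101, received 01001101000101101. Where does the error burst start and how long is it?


XOR: 00000111000000000

Burst at position 5, length 3


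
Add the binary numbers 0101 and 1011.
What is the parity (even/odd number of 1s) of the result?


0101 = 5
1011 = 11
Sum = 16 = 10000
1s count = 1

odd parity (1 ones in 10000)


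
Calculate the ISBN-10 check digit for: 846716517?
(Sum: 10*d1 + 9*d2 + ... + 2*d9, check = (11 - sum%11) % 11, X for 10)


Weighted sum: 286
286 mod 11 = 0

Check digit: 0


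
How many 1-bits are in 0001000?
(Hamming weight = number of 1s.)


Counting 1s in 0001000

1


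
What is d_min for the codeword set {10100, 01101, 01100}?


Comparing all pairs, minimum distance: 1
Can detect 0 errors, correct 0 errors

1


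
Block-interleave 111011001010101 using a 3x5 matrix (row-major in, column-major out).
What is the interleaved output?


Matrix:
  11101
  10010
  10101
Read columns: 111100101010101

111100101010101


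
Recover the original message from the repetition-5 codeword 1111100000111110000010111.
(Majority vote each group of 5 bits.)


Groups: 11111, 00000, 11111, 00000, 10111
Majority votes: 10101

10101


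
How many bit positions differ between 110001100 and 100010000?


XOR: 010011100
Count of 1s: 4

4


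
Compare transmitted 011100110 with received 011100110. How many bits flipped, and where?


XOR: 000000000

0 errors (received matches sent)


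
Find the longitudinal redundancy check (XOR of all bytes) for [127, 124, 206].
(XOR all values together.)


XOR chain: 127 ^ 124 ^ 206 = 205

205


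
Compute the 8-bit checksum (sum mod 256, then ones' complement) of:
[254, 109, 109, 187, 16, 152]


Sum = 827 mod 256 = 59
Complement = 196

196


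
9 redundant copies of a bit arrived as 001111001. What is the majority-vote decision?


Ones: 5 out of 9
Threshold: 5

1 (5/9 voted 1)


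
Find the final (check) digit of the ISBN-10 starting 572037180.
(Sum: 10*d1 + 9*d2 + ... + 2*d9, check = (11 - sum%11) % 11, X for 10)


Weighted sum: 210
210 mod 11 = 1

Check digit: X


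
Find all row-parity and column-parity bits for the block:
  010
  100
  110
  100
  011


Row parities: 11010
Column parities: 111

Row P: 11010, Col P: 111, Corner: 1


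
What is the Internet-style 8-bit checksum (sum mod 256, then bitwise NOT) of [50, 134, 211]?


Sum = 395 mod 256 = 139
Complement = 116

116


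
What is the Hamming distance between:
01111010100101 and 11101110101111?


XOR: 10010100001010
Count of 1s: 5

5


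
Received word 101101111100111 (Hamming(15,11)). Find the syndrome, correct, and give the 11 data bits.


Syndrome = 0: no error detected

Data: 10111100111 (no errors)


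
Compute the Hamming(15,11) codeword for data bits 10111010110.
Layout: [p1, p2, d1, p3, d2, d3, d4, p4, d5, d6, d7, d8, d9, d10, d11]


Parity bits: p1=1, p2=1, p3=0, p4=0

111001101010110


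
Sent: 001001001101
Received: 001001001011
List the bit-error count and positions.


XOR: 000000000110

2 error(s) at position(s): 9, 10


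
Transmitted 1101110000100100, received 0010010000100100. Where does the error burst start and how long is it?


XOR: 1111100000000000

Burst at position 0, length 5


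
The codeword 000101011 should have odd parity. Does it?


Number of 1s: 4

No, parity error (4 ones)


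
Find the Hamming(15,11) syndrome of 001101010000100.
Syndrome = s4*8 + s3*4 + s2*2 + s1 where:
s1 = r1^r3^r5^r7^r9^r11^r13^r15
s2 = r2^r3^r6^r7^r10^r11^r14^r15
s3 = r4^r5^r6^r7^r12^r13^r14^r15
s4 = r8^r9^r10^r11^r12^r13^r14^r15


s1=0, s2=0, s3=1, s4=0

Syndrome = 4 (error at position 4)


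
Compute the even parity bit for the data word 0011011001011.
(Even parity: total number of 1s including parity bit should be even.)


Number of 1s in data: 7
Parity bit: 1

1


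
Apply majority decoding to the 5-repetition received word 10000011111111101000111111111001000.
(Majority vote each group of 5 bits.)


Groups: 10000, 01111, 11111, 01000, 11111, 11110, 01000
Majority votes: 0110110

0110110


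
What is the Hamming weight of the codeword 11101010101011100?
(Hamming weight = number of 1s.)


Counting 1s in 11101010101011100

10


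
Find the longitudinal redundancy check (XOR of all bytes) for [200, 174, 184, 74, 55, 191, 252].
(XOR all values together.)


XOR chain: 200 ^ 174 ^ 184 ^ 74 ^ 55 ^ 191 ^ 252 = 224

224


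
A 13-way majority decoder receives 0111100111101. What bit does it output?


Ones: 9 out of 13
Threshold: 7

1 (9/13 voted 1)


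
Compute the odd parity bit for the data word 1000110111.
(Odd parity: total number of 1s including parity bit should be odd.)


Number of 1s in data: 6
Parity bit: 1

1


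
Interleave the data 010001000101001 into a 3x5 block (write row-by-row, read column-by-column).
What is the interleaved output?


Matrix:
  01000
  10001
  01001
Read columns: 010101000000011

010101000000011


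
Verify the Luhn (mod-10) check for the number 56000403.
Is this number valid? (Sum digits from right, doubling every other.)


Luhn sum = 14
14 mod 10 = 4

Invalid (Luhn sum mod 10 = 4)


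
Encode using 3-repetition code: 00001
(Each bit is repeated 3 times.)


Each bit -> 3 copies

000000000000111


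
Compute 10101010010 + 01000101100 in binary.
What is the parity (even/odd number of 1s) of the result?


10101010010 = 1362
01000101100 = 556
Sum = 1918 = 11101111110
1s count = 9

odd parity (9 ones in 11101111110)


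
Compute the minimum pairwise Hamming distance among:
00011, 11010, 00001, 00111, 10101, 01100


Comparing all pairs, minimum distance: 1
Can detect 0 errors, correct 0 errors

1


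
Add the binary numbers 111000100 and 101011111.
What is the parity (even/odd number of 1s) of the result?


111000100 = 452
101011111 = 351
Sum = 803 = 1100100011
1s count = 5

odd parity (5 ones in 1100100011)


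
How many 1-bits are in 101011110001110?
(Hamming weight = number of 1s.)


Counting 1s in 101011110001110

9


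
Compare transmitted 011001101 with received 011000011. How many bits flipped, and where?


XOR: 000001110

3 error(s) at position(s): 5, 6, 7


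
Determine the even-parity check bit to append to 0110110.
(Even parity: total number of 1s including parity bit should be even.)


Number of 1s in data: 4
Parity bit: 0

0
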